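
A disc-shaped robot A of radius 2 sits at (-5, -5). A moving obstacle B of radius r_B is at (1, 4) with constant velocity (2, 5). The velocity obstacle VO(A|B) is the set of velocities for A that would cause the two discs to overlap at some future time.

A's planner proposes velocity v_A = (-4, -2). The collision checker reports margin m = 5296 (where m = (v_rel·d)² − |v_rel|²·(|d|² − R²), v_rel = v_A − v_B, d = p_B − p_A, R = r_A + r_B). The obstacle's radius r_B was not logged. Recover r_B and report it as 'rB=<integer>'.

m = 5296
d = (6, 9);  v_rel = (-6, -7),  |v_rel|² = 85
v_rel×d = (-6)·(9) − (-7)·(6) = -12
since m = R²·85 − (-12)²:  R² = (144 + 5296) / 85 = 64
R = √64 = 8  ⇒  r_B = 8 − 2 = 6

rB=6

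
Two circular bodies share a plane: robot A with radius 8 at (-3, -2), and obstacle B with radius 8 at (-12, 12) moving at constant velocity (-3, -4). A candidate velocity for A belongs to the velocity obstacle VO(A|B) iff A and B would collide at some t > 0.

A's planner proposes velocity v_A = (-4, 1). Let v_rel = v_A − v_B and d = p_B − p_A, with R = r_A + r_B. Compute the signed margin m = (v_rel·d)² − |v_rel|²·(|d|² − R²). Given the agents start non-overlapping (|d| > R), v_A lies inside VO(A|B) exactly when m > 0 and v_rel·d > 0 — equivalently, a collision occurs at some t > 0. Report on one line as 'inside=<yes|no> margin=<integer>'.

d = (-9, 14),  |d|² = 277;  R = 8+8 = 16,  c = 277−16² = 21
v_rel = (-1, 5),  |v_rel|² = 26;  v_rel·d = (-1)·(-9) + (5)·(14) = 79
26·t² − 158·t + 21 = 0  ⇒  m = 79² − 26·21 = 5695
m = 5695 > 0,  v_rel·d = 79 > 0  ⇒  inside

inside=yes margin=5695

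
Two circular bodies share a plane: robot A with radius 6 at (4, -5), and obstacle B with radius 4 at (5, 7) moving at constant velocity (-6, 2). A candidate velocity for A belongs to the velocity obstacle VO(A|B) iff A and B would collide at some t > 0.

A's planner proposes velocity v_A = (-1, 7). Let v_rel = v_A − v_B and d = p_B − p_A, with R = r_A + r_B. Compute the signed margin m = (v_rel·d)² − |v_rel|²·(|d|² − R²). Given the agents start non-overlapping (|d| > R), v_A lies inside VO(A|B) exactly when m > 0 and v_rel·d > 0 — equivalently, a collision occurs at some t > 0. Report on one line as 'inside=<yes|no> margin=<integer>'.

d = (1, 12),  |d|² = 145;  R = 6+4 = 10,  c = 145−10² = 45
v_rel = (5, 5),  |v_rel|² = 50;  v_rel·d = (5)·(1) + (5)·(12) = 65
50·t² − 130·t + 45 = 0  ⇒  m = 65² − 50·45 = 1975
m = 1975 > 0,  v_rel·d = 65 > 0  ⇒  inside

inside=yes margin=1975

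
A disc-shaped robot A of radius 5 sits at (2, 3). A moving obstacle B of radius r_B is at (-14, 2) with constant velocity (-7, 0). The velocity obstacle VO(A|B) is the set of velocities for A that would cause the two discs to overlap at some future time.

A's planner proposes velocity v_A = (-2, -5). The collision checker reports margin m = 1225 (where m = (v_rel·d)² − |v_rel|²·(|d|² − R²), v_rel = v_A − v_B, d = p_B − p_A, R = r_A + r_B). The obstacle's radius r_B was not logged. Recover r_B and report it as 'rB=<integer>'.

m = 1225
d = (-16, -1);  v_rel = (5, -5),  |v_rel|² = 50
v_rel×d = (5)·(-1) − (-5)·(-16) = -85
since m = R²·50 − (-85)²:  R² = (7225 + 1225) / 50 = 169
R = √169 = 13  ⇒  r_B = 13 − 5 = 8

rB=8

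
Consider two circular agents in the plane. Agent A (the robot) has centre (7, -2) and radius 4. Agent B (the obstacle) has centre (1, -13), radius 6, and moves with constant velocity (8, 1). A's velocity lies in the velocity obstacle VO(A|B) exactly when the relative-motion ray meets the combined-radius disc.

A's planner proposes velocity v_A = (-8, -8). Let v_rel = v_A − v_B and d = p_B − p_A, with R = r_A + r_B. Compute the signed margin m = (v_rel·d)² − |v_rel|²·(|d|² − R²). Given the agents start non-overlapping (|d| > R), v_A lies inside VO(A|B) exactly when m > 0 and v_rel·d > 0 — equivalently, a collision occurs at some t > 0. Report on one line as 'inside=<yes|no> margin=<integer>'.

d = (-6, -11),  |d|² = 157;  R = 4+6 = 10,  c = 157−10² = 57
v_rel = (-16, -9),  |v_rel|² = 337;  v_rel·d = (-16)·(-6) + (-9)·(-11) = 195
337·t² − 390·t + 57 = 0  ⇒  m = 195² − 337·57 = 18816
m = 18816 > 0,  v_rel·d = 195 > 0  ⇒  inside

inside=yes margin=18816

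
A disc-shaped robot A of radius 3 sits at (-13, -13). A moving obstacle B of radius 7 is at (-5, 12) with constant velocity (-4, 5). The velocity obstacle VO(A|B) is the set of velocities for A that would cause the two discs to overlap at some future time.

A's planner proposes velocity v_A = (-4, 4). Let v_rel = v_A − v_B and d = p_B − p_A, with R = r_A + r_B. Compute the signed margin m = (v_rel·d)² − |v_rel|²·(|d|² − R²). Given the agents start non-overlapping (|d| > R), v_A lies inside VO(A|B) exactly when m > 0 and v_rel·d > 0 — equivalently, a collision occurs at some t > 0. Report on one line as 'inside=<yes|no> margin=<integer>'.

d = (8, 25),  |d|² = 689;  R = 3+7 = 10,  c = 689−10² = 589
v_rel = (0, -1),  |v_rel|² = 1;  v_rel·d = (0)·(8) + (-1)·(25) = -25
1·t² + 50·t + 589 = 0  ⇒  m = (-25)² − 1·589 = 36
m = 36 > 0,  v_rel·d = -25 < 0  ⇒  outside

inside=no margin=36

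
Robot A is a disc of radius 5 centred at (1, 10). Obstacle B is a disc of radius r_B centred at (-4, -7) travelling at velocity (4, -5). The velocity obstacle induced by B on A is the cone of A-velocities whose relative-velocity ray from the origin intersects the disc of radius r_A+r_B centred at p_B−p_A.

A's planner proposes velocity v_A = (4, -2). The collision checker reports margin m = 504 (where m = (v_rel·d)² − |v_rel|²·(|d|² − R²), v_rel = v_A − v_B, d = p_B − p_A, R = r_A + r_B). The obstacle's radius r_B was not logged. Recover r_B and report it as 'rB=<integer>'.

m = 504
d = (-5, -17);  v_rel = (0, 3),  |v_rel|² = 9
v_rel×d = (0)·(-17) − (3)·(-5) = 15
since m = R²·9 − 15²:  R² = (225 + 504) / 9 = 81
R = √81 = 9  ⇒  r_B = 9 − 5 = 4

rB=4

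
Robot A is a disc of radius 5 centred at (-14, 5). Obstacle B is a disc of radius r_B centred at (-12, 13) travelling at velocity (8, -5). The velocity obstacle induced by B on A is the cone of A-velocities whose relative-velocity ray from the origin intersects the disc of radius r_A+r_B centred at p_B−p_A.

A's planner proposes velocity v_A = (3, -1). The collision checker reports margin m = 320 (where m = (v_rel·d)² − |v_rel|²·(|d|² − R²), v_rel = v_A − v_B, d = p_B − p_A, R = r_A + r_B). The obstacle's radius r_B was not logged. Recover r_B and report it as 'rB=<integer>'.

m = 320
d = (2, 8);  v_rel = (-5, 4),  |v_rel|² = 41
v_rel×d = (-5)·(8) − (4)·(2) = -48
since m = R²·41 − (-48)²:  R² = (2304 + 320) / 41 = 64
R = √64 = 8  ⇒  r_B = 8 − 5 = 3

rB=3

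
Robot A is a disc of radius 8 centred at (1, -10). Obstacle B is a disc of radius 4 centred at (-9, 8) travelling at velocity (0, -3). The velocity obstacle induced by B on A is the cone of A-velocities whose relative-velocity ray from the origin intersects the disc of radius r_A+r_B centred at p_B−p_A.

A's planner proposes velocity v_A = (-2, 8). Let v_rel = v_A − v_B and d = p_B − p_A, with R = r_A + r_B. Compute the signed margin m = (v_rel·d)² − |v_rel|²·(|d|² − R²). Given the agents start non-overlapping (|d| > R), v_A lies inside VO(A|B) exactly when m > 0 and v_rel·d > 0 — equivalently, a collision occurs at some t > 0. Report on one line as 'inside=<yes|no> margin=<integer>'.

d = (-10, 18),  |d|² = 424;  R = 8+4 = 12,  c = 424−12² = 280
v_rel = (-2, 11),  |v_rel|² = 125;  v_rel·d = (-2)·(-10) + (11)·(18) = 218
125·t² − 436·t + 280 = 0  ⇒  m = 218² − 125·280 = 12524
m = 12524 > 0,  v_rel·d = 218 > 0  ⇒  inside

inside=yes margin=12524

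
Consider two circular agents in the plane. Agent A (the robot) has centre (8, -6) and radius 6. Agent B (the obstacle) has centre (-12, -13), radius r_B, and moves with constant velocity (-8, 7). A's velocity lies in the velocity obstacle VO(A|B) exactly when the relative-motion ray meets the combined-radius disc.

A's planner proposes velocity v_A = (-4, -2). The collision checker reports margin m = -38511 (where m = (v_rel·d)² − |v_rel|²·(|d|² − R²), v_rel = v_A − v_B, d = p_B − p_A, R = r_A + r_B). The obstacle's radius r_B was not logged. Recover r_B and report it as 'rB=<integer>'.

m = -38511
d = (-20, -7);  v_rel = (4, -9),  |v_rel|² = 97
v_rel×d = (4)·(-7) − (-9)·(-20) = -208
since m = R²·97 − (-208)²:  R² = (43264 + -38511) / 97 = 49
R = √49 = 7  ⇒  r_B = 7 − 6 = 1

rB=1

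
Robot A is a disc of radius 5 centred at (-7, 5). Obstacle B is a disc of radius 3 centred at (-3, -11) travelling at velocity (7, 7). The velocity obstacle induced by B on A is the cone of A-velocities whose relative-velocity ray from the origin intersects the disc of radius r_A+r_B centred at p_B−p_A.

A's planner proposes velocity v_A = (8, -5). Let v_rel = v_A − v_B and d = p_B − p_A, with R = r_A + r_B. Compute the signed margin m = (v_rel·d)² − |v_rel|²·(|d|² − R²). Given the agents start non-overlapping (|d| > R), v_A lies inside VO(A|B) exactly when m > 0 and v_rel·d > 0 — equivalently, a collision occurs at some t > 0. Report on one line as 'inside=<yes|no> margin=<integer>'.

d = (4, -16),  |d|² = 272;  R = 5+3 = 8,  c = 272−8² = 208
v_rel = (1, -12),  |v_rel|² = 145;  v_rel·d = (1)·(4) + (-12)·(-16) = 196
145·t² − 392·t + 208 = 0  ⇒  m = 196² − 145·208 = 8256
m = 8256 > 0,  v_rel·d = 196 > 0  ⇒  inside

inside=yes margin=8256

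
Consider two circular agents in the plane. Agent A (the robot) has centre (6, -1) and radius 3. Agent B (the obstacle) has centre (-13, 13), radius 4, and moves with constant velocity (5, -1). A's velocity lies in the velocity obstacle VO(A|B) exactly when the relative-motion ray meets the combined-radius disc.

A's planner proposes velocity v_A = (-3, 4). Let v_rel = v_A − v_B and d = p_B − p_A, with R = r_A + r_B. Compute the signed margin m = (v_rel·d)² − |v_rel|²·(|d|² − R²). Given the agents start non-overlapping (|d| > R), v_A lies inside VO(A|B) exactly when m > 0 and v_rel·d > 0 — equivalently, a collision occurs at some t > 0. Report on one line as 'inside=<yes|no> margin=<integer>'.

d = (-19, 14),  |d|² = 557;  R = 3+4 = 7,  c = 557−7² = 508
v_rel = (-8, 5),  |v_rel|² = 89;  v_rel·d = (-8)·(-19) + (5)·(14) = 222
89·t² − 444·t + 508 = 0  ⇒  m = 222² − 89·508 = 4072
m = 4072 > 0,  v_rel·d = 222 > 0  ⇒  inside

inside=yes margin=4072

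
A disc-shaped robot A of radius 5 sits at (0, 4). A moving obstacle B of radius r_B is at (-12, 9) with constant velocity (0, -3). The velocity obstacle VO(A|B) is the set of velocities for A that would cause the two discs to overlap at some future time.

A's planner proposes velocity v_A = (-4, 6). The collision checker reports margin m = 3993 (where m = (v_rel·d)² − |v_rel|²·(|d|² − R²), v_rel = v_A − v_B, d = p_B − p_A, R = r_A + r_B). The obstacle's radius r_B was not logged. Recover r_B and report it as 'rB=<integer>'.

m = 3993
d = (-12, 5);  v_rel = (-4, 9),  |v_rel|² = 97
v_rel×d = (-4)·(5) − (9)·(-12) = 88
since m = R²·97 − 88²:  R² = (7744 + 3993) / 97 = 121
R = √121 = 11  ⇒  r_B = 11 − 5 = 6

rB=6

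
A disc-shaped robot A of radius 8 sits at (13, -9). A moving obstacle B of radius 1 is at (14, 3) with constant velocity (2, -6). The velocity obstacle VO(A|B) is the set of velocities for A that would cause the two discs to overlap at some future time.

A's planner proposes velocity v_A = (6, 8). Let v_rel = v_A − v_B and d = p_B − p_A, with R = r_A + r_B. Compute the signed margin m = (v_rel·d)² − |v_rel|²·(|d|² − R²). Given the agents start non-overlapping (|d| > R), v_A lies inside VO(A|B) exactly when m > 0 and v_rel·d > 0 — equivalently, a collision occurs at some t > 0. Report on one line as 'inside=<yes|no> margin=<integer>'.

d = (1, 12),  |d|² = 145;  R = 8+1 = 9,  c = 145−9² = 64
v_rel = (4, 14),  |v_rel|² = 212;  v_rel·d = (4)·(1) + (14)·(12) = 172
212·t² − 344·t + 64 = 0  ⇒  m = 172² − 212·64 = 16016
m = 16016 > 0,  v_rel·d = 172 > 0  ⇒  inside

inside=yes margin=16016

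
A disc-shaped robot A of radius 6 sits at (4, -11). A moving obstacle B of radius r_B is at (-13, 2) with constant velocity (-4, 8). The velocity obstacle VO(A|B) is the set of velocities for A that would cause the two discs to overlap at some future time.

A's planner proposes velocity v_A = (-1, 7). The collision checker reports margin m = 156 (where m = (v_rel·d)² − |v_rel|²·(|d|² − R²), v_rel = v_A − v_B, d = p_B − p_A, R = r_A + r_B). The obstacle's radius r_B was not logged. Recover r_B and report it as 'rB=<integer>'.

m = 156
d = (-17, 13);  v_rel = (3, -1),  |v_rel|² = 10
v_rel×d = (3)·(13) − (-1)·(-17) = 22
since m = R²·10 − 22²:  R² = (484 + 156) / 10 = 64
R = √64 = 8  ⇒  r_B = 8 − 6 = 2

rB=2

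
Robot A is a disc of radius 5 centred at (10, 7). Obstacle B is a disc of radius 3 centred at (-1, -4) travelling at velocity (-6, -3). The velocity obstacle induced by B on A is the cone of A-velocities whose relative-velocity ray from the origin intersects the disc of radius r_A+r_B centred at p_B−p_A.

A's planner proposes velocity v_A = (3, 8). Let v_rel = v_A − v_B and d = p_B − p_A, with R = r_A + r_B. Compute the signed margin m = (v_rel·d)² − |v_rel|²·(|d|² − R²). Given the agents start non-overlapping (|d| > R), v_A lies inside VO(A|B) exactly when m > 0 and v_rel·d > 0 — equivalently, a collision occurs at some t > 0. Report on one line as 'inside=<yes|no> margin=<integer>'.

d = (-11, -11),  |d|² = 242;  R = 5+3 = 8,  c = 242−8² = 178
v_rel = (9, 11),  |v_rel|² = 202;  v_rel·d = (9)·(-11) + (11)·(-11) = -220
202·t² + 440·t + 178 = 0  ⇒  m = (-220)² − 202·178 = 12444
m = 12444 > 0,  v_rel·d = -220 < 0  ⇒  outside

inside=no margin=12444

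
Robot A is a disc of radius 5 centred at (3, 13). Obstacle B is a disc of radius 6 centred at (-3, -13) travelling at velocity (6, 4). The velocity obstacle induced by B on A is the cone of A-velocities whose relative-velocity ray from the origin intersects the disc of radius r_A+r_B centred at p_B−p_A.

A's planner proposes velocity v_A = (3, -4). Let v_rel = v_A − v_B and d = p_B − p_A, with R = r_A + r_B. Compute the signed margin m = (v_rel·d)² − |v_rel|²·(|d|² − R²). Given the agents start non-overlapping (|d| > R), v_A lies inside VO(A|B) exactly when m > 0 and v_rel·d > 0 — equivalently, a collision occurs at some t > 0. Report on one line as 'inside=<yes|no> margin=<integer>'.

d = (-6, -26),  |d|² = 712;  R = 5+6 = 11,  c = 712−11² = 591
v_rel = (-3, -8),  |v_rel|² = 73;  v_rel·d = (-3)·(-6) + (-8)·(-26) = 226
73·t² − 452·t + 591 = 0  ⇒  m = 226² − 73·591 = 7933
m = 7933 > 0,  v_rel·d = 226 > 0  ⇒  inside

inside=yes margin=7933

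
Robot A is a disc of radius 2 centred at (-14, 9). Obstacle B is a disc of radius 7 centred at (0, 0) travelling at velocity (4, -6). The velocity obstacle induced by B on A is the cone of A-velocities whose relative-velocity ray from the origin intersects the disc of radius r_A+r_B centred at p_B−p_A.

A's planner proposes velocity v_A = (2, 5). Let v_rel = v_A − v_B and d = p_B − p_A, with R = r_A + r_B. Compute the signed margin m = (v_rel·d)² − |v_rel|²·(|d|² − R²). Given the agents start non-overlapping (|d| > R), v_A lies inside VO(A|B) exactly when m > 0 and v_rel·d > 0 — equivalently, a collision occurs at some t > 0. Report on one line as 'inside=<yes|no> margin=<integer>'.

d = (14, -9),  |d|² = 277;  R = 2+7 = 9,  c = 277−9² = 196
v_rel = (-2, 11),  |v_rel|² = 125;  v_rel·d = (-2)·(14) + (11)·(-9) = -127
125·t² + 254·t + 196 = 0  ⇒  m = (-127)² − 125·196 = -8371
m = -8371 < 0,  v_rel·d = -127 < 0  ⇒  outside

inside=no margin=-8371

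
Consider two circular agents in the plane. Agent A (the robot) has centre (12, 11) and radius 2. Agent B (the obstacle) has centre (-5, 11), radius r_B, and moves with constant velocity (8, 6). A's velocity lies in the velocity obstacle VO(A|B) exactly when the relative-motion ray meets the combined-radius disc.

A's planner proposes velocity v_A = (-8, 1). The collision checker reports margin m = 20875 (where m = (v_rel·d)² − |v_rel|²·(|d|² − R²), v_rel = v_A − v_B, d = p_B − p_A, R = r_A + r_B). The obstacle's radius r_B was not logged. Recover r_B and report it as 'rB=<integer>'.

m = 20875
d = (-17, 0);  v_rel = (-16, -5),  |v_rel|² = 281
v_rel×d = (-16)·(0) − (-5)·(-17) = -85
since m = R²·281 − (-85)²:  R² = (7225 + 20875) / 281 = 100
R = √100 = 10  ⇒  r_B = 10 − 2 = 8

rB=8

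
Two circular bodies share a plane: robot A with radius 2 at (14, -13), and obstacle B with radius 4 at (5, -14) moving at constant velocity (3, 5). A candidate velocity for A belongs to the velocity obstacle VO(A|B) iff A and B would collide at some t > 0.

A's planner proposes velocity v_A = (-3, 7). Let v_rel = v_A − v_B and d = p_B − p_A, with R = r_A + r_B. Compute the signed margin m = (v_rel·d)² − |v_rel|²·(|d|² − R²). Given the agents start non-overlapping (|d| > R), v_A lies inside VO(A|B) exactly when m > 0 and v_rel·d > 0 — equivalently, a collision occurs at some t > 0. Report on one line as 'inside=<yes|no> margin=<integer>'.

d = (-9, -1),  |d|² = 82;  R = 2+4 = 6,  c = 82−6² = 46
v_rel = (-6, 2),  |v_rel|² = 40;  v_rel·d = (-6)·(-9) + (2)·(-1) = 52
40·t² − 104·t + 46 = 0  ⇒  m = 52² − 40·46 = 864
m = 864 > 0,  v_rel·d = 52 > 0  ⇒  inside

inside=yes margin=864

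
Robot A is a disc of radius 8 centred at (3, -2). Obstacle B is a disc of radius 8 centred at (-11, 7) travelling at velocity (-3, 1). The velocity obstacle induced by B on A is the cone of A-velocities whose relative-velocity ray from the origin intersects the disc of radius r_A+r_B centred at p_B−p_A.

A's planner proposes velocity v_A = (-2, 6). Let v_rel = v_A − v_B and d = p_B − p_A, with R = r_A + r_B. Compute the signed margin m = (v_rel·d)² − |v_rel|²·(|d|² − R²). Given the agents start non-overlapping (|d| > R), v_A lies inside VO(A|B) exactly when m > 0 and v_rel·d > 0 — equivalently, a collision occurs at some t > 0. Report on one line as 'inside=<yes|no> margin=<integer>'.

d = (-14, 9),  |d|² = 277;  R = 8+8 = 16,  c = 277−16² = 21
v_rel = (1, 5),  |v_rel|² = 26;  v_rel·d = (1)·(-14) + (5)·(9) = 31
26·t² − 62·t + 21 = 0  ⇒  m = 31² − 26·21 = 415
m = 415 > 0,  v_rel·d = 31 > 0  ⇒  inside

inside=yes margin=415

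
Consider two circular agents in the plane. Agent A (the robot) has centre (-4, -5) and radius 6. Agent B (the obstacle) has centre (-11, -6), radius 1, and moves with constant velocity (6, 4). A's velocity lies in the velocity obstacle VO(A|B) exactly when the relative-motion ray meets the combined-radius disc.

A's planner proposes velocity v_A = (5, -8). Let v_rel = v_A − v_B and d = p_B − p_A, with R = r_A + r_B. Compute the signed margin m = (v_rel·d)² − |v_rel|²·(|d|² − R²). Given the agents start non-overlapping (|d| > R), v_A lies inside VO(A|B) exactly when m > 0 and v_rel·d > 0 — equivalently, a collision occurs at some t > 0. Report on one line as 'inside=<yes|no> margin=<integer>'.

d = (-7, -1),  |d|² = 50;  R = 6+1 = 7,  c = 50−7² = 1
v_rel = (-1, -12),  |v_rel|² = 145;  v_rel·d = (-1)·(-7) + (-12)·(-1) = 19
145·t² − 38·t + 1 = 0  ⇒  m = 19² − 145·1 = 216
m = 216 > 0,  v_rel·d = 19 > 0  ⇒  inside

inside=yes margin=216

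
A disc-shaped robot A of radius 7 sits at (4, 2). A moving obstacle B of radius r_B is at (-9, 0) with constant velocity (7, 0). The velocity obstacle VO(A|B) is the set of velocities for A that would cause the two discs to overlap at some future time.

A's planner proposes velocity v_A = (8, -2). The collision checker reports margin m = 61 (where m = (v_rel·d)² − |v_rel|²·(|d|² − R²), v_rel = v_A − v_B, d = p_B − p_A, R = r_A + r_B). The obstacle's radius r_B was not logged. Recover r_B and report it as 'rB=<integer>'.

m = 61
d = (-13, -2);  v_rel = (1, -2),  |v_rel|² = 5
v_rel×d = (1)·(-2) − (-2)·(-13) = -28
since m = R²·5 − (-28)²:  R² = (784 + 61) / 5 = 169
R = √169 = 13  ⇒  r_B = 13 − 7 = 6

rB=6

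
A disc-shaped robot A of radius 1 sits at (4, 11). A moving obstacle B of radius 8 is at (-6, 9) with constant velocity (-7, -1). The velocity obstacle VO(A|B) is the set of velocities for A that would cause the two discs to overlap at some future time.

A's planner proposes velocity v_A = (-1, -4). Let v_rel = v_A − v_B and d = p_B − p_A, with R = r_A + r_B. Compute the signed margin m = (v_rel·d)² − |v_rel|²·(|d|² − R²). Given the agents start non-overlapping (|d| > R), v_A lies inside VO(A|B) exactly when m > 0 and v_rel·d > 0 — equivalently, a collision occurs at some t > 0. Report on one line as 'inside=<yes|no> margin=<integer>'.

d = (-10, -2),  |d|² = 104;  R = 1+8 = 9,  c = 104−9² = 23
v_rel = (6, -3),  |v_rel|² = 45;  v_rel·d = (6)·(-10) + (-3)·(-2) = -54
45·t² + 108·t + 23 = 0  ⇒  m = (-54)² − 45·23 = 1881
m = 1881 > 0,  v_rel·d = -54 < 0  ⇒  outside

inside=no margin=1881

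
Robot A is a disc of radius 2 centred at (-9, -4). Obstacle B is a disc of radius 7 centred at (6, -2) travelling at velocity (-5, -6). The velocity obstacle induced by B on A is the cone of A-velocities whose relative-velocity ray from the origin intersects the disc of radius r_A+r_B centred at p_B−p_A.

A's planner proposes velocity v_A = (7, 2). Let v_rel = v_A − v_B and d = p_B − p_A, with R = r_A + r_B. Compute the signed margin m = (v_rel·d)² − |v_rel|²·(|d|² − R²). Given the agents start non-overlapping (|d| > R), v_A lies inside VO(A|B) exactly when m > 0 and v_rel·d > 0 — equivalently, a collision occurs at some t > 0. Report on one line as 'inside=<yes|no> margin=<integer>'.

d = (15, 2),  |d|² = 229;  R = 2+7 = 9,  c = 229−9² = 148
v_rel = (12, 8),  |v_rel|² = 208;  v_rel·d = (12)·(15) + (8)·(2) = 196
208·t² − 392·t + 148 = 0  ⇒  m = 196² − 208·148 = 7632
m = 7632 > 0,  v_rel·d = 196 > 0  ⇒  inside

inside=yes margin=7632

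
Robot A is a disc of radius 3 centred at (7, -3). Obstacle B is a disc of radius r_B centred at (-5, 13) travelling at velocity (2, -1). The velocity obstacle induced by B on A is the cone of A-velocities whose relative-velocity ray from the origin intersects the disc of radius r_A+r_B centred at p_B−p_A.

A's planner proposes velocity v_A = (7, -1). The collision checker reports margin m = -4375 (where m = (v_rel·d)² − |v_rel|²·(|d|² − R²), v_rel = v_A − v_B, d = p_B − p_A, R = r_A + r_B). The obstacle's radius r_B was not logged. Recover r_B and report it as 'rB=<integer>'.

m = -4375
d = (-12, 16);  v_rel = (5, 0),  |v_rel|² = 25
v_rel×d = (5)·(16) − (0)·(-12) = 80
since m = R²·25 − 80²:  R² = (6400 + -4375) / 25 = 81
R = √81 = 9  ⇒  r_B = 9 − 3 = 6

rB=6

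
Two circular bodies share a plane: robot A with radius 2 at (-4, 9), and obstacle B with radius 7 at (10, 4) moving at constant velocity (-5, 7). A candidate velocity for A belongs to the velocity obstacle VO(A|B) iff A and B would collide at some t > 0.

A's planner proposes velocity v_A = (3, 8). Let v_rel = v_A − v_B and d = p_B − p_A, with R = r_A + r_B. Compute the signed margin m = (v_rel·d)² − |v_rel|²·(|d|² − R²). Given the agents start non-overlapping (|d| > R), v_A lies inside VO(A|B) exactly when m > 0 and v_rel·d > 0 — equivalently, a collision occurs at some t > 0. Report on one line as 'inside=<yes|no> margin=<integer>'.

d = (14, -5),  |d|² = 221;  R = 2+7 = 9,  c = 221−9² = 140
v_rel = (8, 1),  |v_rel|² = 65;  v_rel·d = (8)·(14) + (1)·(-5) = 107
65·t² − 214·t + 140 = 0  ⇒  m = 107² − 65·140 = 2349
m = 2349 > 0,  v_rel·d = 107 > 0  ⇒  inside

inside=yes margin=2349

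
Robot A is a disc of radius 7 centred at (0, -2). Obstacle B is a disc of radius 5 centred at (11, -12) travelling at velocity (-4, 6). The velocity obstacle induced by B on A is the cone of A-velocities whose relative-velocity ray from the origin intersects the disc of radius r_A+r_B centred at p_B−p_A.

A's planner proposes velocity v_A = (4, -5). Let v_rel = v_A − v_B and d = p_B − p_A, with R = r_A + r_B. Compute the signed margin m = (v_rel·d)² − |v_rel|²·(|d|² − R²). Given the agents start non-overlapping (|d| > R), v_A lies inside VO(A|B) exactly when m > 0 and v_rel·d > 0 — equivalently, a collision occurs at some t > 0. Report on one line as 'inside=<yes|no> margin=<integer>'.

d = (11, -10),  |d|² = 221;  R = 7+5 = 12,  c = 221−12² = 77
v_rel = (8, -11),  |v_rel|² = 185;  v_rel·d = (8)·(11) + (-11)·(-10) = 198
185·t² − 396·t + 77 = 0  ⇒  m = 198² − 185·77 = 24959
m = 24959 > 0,  v_rel·d = 198 > 0  ⇒  inside

inside=yes margin=24959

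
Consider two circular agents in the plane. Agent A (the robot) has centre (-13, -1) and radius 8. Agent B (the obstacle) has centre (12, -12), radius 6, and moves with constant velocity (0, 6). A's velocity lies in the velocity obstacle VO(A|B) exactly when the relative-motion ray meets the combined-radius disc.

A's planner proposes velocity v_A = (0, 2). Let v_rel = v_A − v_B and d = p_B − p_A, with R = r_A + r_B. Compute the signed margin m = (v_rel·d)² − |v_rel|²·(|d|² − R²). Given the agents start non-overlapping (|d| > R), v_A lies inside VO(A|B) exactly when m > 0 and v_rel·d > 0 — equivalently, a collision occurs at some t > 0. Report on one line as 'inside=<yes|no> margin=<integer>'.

d = (25, -11),  |d|² = 746;  R = 8+6 = 14,  c = 746−14² = 550
v_rel = (0, -4),  |v_rel|² = 16;  v_rel·d = (0)·(25) + (-4)·(-11) = 44
16·t² − 88·t + 550 = 0  ⇒  m = 44² − 16·550 = -6864
m = -6864 < 0,  v_rel·d = 44 > 0  ⇒  outside

inside=no margin=-6864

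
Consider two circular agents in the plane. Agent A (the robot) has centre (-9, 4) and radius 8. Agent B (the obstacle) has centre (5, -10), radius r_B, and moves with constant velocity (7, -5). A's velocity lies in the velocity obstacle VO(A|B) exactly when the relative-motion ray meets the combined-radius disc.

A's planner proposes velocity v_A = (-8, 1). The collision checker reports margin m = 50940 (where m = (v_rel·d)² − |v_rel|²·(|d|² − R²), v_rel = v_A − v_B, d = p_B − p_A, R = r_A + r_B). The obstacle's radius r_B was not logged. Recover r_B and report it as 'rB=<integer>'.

m = 50940
d = (14, -14);  v_rel = (-15, 6),  |v_rel|² = 261
v_rel×d = (-15)·(-14) − (6)·(14) = 126
since m = R²·261 − 126²:  R² = (15876 + 50940) / 261 = 256
R = √256 = 16  ⇒  r_B = 16 − 8 = 8

rB=8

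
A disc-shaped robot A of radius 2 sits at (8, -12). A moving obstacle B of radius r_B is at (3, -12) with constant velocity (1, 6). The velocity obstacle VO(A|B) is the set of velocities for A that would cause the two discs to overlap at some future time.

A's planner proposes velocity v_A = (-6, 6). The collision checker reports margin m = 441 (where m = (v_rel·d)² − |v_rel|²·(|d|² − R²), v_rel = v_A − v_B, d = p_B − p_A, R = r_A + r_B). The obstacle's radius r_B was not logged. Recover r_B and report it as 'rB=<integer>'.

m = 441
d = (-5, 0);  v_rel = (-7, 0),  |v_rel|² = 49
v_rel×d = (-7)·(0) − (0)·(-5) = 0
since m = R²·49 − 0²:  R² = (0 + 441) / 49 = 9
R = √9 = 3  ⇒  r_B = 3 − 2 = 1

rB=1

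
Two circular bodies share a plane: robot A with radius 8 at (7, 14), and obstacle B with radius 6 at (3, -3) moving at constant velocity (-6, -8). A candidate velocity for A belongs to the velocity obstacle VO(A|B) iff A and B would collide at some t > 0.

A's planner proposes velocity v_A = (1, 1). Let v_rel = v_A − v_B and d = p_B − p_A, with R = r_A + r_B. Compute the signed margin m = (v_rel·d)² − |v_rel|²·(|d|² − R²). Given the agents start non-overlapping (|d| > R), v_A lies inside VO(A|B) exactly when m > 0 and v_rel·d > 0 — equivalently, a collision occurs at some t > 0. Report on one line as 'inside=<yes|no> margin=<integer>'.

d = (-4, -17),  |d|² = 305;  R = 8+6 = 14,  c = 305−14² = 109
v_rel = (7, 9),  |v_rel|² = 130;  v_rel·d = (7)·(-4) + (9)·(-17) = -181
130·t² + 362·t + 109 = 0  ⇒  m = (-181)² − 130·109 = 18591
m = 18591 > 0,  v_rel·d = -181 < 0  ⇒  outside

inside=no margin=18591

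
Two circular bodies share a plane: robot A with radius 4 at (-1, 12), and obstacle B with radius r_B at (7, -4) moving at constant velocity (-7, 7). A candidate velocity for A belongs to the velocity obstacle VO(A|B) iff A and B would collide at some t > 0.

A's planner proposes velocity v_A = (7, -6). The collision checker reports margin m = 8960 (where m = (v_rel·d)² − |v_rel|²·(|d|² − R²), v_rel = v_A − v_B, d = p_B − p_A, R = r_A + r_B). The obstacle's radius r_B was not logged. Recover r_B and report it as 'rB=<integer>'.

m = 8960
d = (8, -16);  v_rel = (14, -13),  |v_rel|² = 365
v_rel×d = (14)·(-16) − (-13)·(8) = -120
since m = R²·365 − (-120)²:  R² = (14400 + 8960) / 365 = 64
R = √64 = 8  ⇒  r_B = 8 − 4 = 4

rB=4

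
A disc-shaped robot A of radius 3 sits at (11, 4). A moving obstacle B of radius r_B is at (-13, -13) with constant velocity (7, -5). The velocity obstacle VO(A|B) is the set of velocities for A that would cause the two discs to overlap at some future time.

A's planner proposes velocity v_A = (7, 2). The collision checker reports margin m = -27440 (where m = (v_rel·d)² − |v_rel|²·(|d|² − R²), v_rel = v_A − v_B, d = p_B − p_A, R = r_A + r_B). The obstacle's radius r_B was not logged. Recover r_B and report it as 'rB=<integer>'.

m = -27440
d = (-24, -17);  v_rel = (0, 7),  |v_rel|² = 49
v_rel×d = (0)·(-17) − (7)·(-24) = 168
since m = R²·49 − 168²:  R² = (28224 + -27440) / 49 = 16
R = √16 = 4  ⇒  r_B = 4 − 3 = 1

rB=1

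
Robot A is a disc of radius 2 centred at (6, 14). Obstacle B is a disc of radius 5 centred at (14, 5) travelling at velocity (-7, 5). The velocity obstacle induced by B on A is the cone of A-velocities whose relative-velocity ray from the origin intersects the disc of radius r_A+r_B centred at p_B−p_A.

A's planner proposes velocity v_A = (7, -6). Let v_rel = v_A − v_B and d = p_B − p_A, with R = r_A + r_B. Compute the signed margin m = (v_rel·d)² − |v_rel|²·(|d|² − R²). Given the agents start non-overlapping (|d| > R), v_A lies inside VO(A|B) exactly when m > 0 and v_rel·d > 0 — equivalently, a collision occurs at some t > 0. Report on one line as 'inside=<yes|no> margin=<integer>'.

d = (8, -9),  |d|² = 145;  R = 2+5 = 7,  c = 145−7² = 96
v_rel = (14, -11),  |v_rel|² = 317;  v_rel·d = (14)·(8) + (-11)·(-9) = 211
317·t² − 422·t + 96 = 0  ⇒  m = 211² − 317·96 = 14089
m = 14089 > 0,  v_rel·d = 211 > 0  ⇒  inside

inside=yes margin=14089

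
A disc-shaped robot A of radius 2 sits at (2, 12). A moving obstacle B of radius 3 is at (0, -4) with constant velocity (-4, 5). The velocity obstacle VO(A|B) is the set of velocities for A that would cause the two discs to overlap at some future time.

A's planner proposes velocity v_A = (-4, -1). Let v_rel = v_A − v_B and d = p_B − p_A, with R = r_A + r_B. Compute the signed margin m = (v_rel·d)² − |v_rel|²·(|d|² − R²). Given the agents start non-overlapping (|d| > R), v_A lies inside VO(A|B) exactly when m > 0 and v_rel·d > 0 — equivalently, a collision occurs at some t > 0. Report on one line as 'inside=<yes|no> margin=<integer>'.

d = (-2, -16),  |d|² = 260;  R = 2+3 = 5,  c = 260−5² = 235
v_rel = (0, -6),  |v_rel|² = 36;  v_rel·d = (0)·(-2) + (-6)·(-16) = 96
36·t² − 192·t + 235 = 0  ⇒  m = 96² − 36·235 = 756
m = 756 > 0,  v_rel·d = 96 > 0  ⇒  inside

inside=yes margin=756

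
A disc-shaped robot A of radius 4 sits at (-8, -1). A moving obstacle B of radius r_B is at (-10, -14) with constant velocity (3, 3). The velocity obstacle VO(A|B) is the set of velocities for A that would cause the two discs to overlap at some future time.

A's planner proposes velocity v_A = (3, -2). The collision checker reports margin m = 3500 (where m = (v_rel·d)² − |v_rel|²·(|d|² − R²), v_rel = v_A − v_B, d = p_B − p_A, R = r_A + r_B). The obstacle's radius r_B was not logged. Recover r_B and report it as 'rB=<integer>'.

m = 3500
d = (-2, -13);  v_rel = (0, -5),  |v_rel|² = 25
v_rel×d = (0)·(-13) − (-5)·(-2) = -10
since m = R²·25 − (-10)²:  R² = (100 + 3500) / 25 = 144
R = √144 = 12  ⇒  r_B = 12 − 4 = 8

rB=8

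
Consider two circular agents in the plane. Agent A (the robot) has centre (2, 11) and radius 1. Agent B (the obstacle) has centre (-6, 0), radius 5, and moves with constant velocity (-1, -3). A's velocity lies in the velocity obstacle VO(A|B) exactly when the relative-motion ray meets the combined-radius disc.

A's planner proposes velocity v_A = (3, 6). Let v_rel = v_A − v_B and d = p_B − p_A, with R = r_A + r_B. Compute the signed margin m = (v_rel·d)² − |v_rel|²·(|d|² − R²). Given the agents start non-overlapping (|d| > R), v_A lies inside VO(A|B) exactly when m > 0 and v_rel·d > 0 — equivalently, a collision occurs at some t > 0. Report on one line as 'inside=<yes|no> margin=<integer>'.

d = (-8, -11),  |d|² = 185;  R = 1+5 = 6,  c = 185−6² = 149
v_rel = (4, 9),  |v_rel|² = 97;  v_rel·d = (4)·(-8) + (9)·(-11) = -131
97·t² + 262·t + 149 = 0  ⇒  m = (-131)² − 97·149 = 2708
m = 2708 > 0,  v_rel·d = -131 < 0  ⇒  outside

inside=no margin=2708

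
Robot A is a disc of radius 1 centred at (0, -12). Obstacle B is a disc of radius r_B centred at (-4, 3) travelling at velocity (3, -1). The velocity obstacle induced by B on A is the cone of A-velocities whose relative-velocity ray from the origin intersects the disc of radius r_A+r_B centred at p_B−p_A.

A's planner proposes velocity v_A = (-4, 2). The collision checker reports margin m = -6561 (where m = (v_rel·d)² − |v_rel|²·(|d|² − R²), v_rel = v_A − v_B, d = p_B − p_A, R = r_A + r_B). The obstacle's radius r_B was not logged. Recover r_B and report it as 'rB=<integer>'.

m = -6561
d = (-4, 15);  v_rel = (-7, 3),  |v_rel|² = 58
v_rel×d = (-7)·(15) − (3)·(-4) = -93
since m = R²·58 − (-93)²:  R² = (8649 + -6561) / 58 = 36
R = √36 = 6  ⇒  r_B = 6 − 1 = 5

rB=5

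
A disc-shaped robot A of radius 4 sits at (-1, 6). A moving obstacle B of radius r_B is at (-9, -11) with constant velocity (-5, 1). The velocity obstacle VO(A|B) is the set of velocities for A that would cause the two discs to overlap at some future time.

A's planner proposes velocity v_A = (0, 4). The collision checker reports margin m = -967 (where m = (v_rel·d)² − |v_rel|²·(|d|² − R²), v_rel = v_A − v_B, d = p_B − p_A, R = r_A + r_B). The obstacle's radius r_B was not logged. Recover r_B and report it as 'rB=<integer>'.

m = -967
d = (-8, -17);  v_rel = (5, 3),  |v_rel|² = 34
v_rel×d = (5)·(-17) − (3)·(-8) = -61
since m = R²·34 − (-61)²:  R² = (3721 + -967) / 34 = 81
R = √81 = 9  ⇒  r_B = 9 − 4 = 5

rB=5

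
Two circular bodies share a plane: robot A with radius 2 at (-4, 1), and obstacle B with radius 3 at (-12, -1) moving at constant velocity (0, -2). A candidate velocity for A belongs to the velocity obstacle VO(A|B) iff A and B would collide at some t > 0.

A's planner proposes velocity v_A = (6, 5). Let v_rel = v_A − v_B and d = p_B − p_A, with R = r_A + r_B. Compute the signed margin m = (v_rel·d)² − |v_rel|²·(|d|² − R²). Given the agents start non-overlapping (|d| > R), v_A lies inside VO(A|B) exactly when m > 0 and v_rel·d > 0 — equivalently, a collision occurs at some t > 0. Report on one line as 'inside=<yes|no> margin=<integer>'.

d = (-8, -2),  |d|² = 68;  R = 2+3 = 5,  c = 68−5² = 43
v_rel = (6, 7),  |v_rel|² = 85;  v_rel·d = (6)·(-8) + (7)·(-2) = -62
85·t² + 124·t + 43 = 0  ⇒  m = (-62)² − 85·43 = 189
m = 189 > 0,  v_rel·d = -62 < 0  ⇒  outside

inside=no margin=189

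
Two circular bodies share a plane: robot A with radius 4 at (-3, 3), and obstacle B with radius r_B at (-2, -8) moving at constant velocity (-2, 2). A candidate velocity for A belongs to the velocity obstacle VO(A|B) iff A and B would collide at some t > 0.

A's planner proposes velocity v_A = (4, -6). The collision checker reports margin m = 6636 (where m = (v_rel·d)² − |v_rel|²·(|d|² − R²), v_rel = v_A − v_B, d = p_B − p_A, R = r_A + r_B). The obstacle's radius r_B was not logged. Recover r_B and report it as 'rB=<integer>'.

m = 6636
d = (1, -11);  v_rel = (6, -8),  |v_rel|² = 100
v_rel×d = (6)·(-11) − (-8)·(1) = -58
since m = R²·100 − (-58)²:  R² = (3364 + 6636) / 100 = 100
R = √100 = 10  ⇒  r_B = 10 − 4 = 6

rB=6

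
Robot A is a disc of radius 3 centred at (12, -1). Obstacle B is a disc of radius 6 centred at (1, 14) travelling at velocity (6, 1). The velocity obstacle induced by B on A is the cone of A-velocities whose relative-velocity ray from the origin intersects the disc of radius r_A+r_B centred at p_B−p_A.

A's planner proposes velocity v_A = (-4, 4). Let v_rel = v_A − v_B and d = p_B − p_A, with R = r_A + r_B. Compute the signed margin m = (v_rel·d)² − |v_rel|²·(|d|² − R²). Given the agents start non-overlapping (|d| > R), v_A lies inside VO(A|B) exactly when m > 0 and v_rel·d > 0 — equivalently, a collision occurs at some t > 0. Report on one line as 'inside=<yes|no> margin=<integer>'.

d = (-11, 15),  |d|² = 346;  R = 3+6 = 9,  c = 346−9² = 265
v_rel = (-10, 3),  |v_rel|² = 109;  v_rel·d = (-10)·(-11) + (3)·(15) = 155
109·t² − 310·t + 265 = 0  ⇒  m = 155² − 109·265 = -4860
m = -4860 < 0,  v_rel·d = 155 > 0  ⇒  outside

inside=no margin=-4860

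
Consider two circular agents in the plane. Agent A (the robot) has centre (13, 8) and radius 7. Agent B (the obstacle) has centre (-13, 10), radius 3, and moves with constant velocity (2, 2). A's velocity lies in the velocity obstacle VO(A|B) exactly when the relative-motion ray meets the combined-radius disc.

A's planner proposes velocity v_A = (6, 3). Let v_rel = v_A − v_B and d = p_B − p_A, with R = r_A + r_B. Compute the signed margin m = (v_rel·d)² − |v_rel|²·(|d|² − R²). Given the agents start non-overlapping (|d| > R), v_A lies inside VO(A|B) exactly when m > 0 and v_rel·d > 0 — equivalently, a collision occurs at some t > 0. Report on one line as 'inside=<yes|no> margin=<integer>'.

d = (-26, 2),  |d|² = 680;  R = 7+3 = 10,  c = 680−10² = 580
v_rel = (4, 1),  |v_rel|² = 17;  v_rel·d = (4)·(-26) + (1)·(2) = -102
17·t² + 204·t + 580 = 0  ⇒  m = (-102)² − 17·580 = 544
m = 544 > 0,  v_rel·d = -102 < 0  ⇒  outside

inside=no margin=544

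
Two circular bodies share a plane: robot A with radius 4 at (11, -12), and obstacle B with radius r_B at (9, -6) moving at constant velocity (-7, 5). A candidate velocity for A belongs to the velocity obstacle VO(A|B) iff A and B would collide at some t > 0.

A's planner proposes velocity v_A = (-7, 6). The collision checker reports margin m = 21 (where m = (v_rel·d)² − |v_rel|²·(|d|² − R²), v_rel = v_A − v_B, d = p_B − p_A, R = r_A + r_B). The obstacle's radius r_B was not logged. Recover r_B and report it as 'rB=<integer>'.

m = 21
d = (-2, 6);  v_rel = (0, 1),  |v_rel|² = 1
v_rel×d = (0)·(6) − (1)·(-2) = 2
since m = R²·1 − 2²:  R² = (4 + 21) / 1 = 25
R = √25 = 5  ⇒  r_B = 5 − 4 = 1

rB=1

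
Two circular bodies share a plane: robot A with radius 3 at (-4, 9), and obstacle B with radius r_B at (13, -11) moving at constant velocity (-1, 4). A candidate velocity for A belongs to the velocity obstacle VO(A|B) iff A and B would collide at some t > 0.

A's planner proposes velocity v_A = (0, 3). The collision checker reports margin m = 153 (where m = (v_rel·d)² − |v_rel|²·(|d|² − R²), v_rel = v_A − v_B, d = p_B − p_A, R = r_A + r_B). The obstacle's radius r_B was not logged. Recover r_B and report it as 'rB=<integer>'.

m = 153
d = (17, -20);  v_rel = (1, -1),  |v_rel|² = 2
v_rel×d = (1)·(-20) − (-1)·(17) = -3
since m = R²·2 − (-3)²:  R² = (9 + 153) / 2 = 81
R = √81 = 9  ⇒  r_B = 9 − 3 = 6

rB=6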